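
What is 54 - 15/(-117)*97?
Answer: 2591/39 ≈ 66.436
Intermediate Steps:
54 - 15/(-117)*97 = 54 - 15*(-1/117)*97 = 54 + (5/39)*97 = 54 + 485/39 = 2591/39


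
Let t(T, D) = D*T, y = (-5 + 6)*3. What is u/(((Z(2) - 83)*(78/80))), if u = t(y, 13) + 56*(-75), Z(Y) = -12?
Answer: 584/13 ≈ 44.923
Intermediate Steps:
y = 3 (y = 1*3 = 3)
u = -4161 (u = 13*3 + 56*(-75) = 39 - 4200 = -4161)
u/(((Z(2) - 83)*(78/80))) = -4161*40/(39*(-12 - 83)) = -4161/((-7410/80)) = -4161/((-95*39/40)) = -4161/(-741/8) = -4161*(-8/741) = 584/13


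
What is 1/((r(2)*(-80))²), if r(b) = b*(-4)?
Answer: 1/409600 ≈ 2.4414e-6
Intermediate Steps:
r(b) = -4*b
1/((r(2)*(-80))²) = 1/((-4*2*(-80))²) = 1/((-8*(-80))²) = 1/(640²) = 1/409600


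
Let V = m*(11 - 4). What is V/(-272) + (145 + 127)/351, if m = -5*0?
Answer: 272/351 ≈ 0.77493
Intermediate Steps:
m = 0
V = 0 (V = 0*(11 - 4) = 0*7 = 0)
V/(-272) + (145 + 127)/351 = 0/(-272) + (145 + 127)/351 = 0*(-1/272) + 272*(1/351) = 0 + 272/351 = 272/351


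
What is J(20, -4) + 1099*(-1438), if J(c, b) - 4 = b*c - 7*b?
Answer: -1580410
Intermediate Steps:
J(c, b) = 4 - 7*b + b*c (J(c, b) = 4 + (b*c - 7*b) = 4 + (-7*b + b*c) = 4 - 7*b + b*c)
J(20, -4) + 1099*(-1438) = (4 - 7*(-4) - 4*20) + 1099*(-1438) = (4 + 28 - 80) - 1580362 = -48 - 1580362 = -1580410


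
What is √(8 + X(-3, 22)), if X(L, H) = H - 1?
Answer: √29 ≈ 5.3852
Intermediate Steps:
X(L, H) = -1 + H
√(8 + X(-3, 22)) = √(8 + (-1 + 22)) = √(8 + 21) = √29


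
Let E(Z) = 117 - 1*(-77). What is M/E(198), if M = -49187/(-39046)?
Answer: 49187/7574924 ≈ 0.0064934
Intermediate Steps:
M = 49187/39046 (M = -49187*(-1/39046) = 49187/39046 ≈ 1.2597)
E(Z) = 194 (E(Z) = 117 + 77 = 194)
M/E(198) = (49187/39046)/194 = (49187/39046)*(1/194) = 49187/7574924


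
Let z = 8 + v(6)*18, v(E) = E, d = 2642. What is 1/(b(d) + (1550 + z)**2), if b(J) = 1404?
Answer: 1/2776960 ≈ 3.6011e-7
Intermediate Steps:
z = 116 (z = 8 + 6*18 = 8 + 108 = 116)
1/(b(d) + (1550 + z)**2) = 1/(1404 + (1550 + 116)**2) = 1/(1404 + 1666**2) = 1/(1404 + 2775556) = 1/2776960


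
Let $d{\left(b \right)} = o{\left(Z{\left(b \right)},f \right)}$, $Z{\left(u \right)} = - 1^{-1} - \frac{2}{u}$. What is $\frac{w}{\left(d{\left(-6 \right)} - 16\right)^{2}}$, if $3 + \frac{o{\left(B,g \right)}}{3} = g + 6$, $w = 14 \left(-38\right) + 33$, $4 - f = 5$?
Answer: $- \frac{499}{100} \approx -4.99$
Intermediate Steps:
$f = -1$ ($f = 4 - 5 = -1$)
$w = -499$ ($w = -532 + 33 = -499$)
$Z{\left(u \right)} = -1 - \frac{2}{u}$ ($Z{\left(u \right)} = \left(-1\right) 1 - \frac{2}{u} = -1 - \frac{2}{u}$)
$o{\left(B,g \right)} = 9 + 3 g$ ($o{\left(B,g \right)} = -9 + 3 \left(g + 6\right) = -9 + 3 \left(6 + g\right) = -9 + \left(18 + 3 g\right) = 9 + 3 g$)
$d{\left(b \right)} = 6$ ($d{\left(b \right)} = 9 + 3 \left(-1\right) = 9 - 3 = 6$)
$\frac{w}{\left(d{\left(-6 \right)} - 16\right)^{2}} = - \frac{499}{\left(6 - 16\right)^{2}} = - \frac{499}{\left(-10\right)^{2}} = - \frac{499}{100}$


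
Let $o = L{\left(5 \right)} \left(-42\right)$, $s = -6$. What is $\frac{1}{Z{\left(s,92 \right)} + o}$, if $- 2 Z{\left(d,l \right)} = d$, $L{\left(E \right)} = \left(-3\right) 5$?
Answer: $\frac{1}{633} \approx 0.0015798$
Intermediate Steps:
$L{\left(E \right)} = -15$
$Z{\left(d,l \right)} = - \frac{d}{2}$
$o = 630$ ($o = \left(-15\right) \left(-42\right) = 630$)
$\frac{1}{Z{\left(s,92 \right)} + o} = \frac{1}{\left(- \frac{1}{2}\right) \left(-6\right) + 630} = \frac{1}{3 + 630} = \frac{1}{633}$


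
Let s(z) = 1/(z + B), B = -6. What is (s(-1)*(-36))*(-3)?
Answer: -108/7 ≈ -15.429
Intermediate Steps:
s(z) = 1/(-6 + z) (s(z) = 1/(z - 6) = 1/(-6 + z))
(s(-1)*(-36))*(-3) = (-36/(-6 - 1))*(-3) = (-36/(-7))*(-3) = -1/7*(-36)*(-3) = (36/7)*(-3) = -108/7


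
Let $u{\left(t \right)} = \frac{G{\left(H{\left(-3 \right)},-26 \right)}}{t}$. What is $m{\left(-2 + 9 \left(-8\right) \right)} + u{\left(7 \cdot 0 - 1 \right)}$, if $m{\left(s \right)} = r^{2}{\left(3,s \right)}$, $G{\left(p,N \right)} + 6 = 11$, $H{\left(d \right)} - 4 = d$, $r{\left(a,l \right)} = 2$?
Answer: $-1$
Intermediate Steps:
$H{\left(d \right)} = 4 + d$
$G{\left(p,N \right)} = 5$ ($G{\left(p,N \right)} = -6 + 11 = 5$)
$m{\left(s \right)} = 4$ ($m{\left(s \right)} = 2^{2} = 4$)
$u{\left(t \right)} = \frac{5}{t}$
$m{\left(-2 + 9 \left(-8\right) \right)} + u{\left(7 \cdot 0 - 1 \right)} = 4 + \frac{5}{7 \cdot 0 - 1} = 4 + \frac{5}{0 - 1} = 4 + \frac{5}{-1} = 4 + 5 \left(-1\right) = 4 - 5 = -1$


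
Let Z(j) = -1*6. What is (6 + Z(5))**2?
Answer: 0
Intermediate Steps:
Z(j) = -6
(6 + Z(5))**2 = (6 - 6)**2 = 0**2 = 0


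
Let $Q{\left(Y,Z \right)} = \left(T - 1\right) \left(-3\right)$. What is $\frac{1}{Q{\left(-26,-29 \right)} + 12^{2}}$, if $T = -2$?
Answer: $\frac{1}{153} \approx 0.0065359$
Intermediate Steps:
$Q{\left(Y,Z \right)} = 9$ ($Q{\left(Y,Z \right)} = \left(-2 - 1\right) \left(-3\right) = \left(-3\right) \left(-3\right) = 9$)
$\frac{1}{Q{\left(-26,-29 \right)} + 12^{2}} = \frac{1}{9 + 12^{2}} = \frac{1}{9 + 144} = \frac{1}{153}$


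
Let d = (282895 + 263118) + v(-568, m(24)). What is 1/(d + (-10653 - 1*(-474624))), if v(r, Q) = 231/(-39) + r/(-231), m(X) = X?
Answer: 3003/3032971549 ≈ 9.9012e-7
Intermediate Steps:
v(r, Q) = -77/13 - r/231 (v(r, Q) = 231*(-1/39) + r*(-1/231) = -77/13 - r/231)
d = 1639666636/3003 (d = (282895 + 263118) + (-77/13 - 1/231*(-568)) = 546013 + (-77/13 + 568/231) = 546013 - 10403/3003 = 1639666636/3003 ≈ 5.4601e+5)
1/(d + (-10653 - 1*(-474624))) = 1/(1639666636/3003 + (-10653 - 1*(-474624))) = 1/(1639666636/3003 + (-10653 + 474624)) = 1/(1639666636/3003 + 463971) = 1/(3032971549/3003) = 3003/3032971549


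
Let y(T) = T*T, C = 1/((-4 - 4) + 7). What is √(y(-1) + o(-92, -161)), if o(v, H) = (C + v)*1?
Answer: 2*I*√23 ≈ 9.5917*I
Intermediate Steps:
C = -1 (C = 1/(-8 + 7) = 1/(-1) = -1)
y(T) = T²
o(v, H) = -1 + v (o(v, H) = (-1 + v)*1 = -1 + v)
√(y(-1) + o(-92, -161)) = √((-1)² + (-1 - 92)) = √(1 - 93) = √(-92) = 2*I*√23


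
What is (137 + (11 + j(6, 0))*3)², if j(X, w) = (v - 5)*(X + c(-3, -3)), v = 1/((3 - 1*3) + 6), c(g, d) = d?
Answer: 64009/4 ≈ 16002.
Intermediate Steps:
v = ⅙ (v = 1/((3 - 3) + 6) = 1/(0 + 6) = 1/6 = ⅙ ≈ 0.16667)
j(X, w) = 29/2 - 29*X/6 (j(X, w) = (⅙ - 5)*(X - 3) = -29*(-3 + X)/6 = 29/2 - 29*X/6)
(137 + (11 + j(6, 0))*3)² = (137 + (11 + (29/2 - 29/6*6))*3)² = (137 + (11 + (29/2 - 29))*3)² = (137 + (11 - 29/2)*3)² = (137 - 7/2*3)² = (137 - 21/2)² = (253/2)² = 64009/4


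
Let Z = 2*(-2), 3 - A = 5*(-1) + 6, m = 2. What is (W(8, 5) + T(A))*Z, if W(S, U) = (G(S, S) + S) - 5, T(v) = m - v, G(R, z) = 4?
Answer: -28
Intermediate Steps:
A = 2 (A = 3 - (5*(-1) + 6) = 3 - (-5 + 6) = 3 - 1*1 = 3 - 1 = 2)
T(v) = 2 - v
W(S, U) = -1 + S (W(S, U) = (4 + S) - 5 = -1 + S)
Z = -4
(W(8, 5) + T(A))*Z = ((-1 + 8) + (2 - 1*2))*(-4) = (7 + (2 - 2))*(-4) = (7 + 0)*(-4) = 7*(-4) = -28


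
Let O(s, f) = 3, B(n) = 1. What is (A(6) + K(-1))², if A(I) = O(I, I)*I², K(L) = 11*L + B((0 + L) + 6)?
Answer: 9604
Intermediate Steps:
K(L) = 1 + 11*L (K(L) = 11*L + 1 = 1 + 11*L)
A(I) = 3*I²
(A(6) + K(-1))² = (3*6² + (1 + 11*(-1)))² = (3*36 + (1 - 11))² = (108 - 10)² = 98² = 9604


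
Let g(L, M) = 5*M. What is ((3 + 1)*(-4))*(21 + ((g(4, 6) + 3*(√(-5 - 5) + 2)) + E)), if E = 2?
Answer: -944 - 48*I*√10 ≈ -944.0 - 151.79*I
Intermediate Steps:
((3 + 1)*(-4))*(21 + ((g(4, 6) + 3*(√(-5 - 5) + 2)) + E)) = ((3 + 1)*(-4))*(21 + ((5*6 + 3*(√(-5 - 5) + 2)) + 2)) = (4*(-4))*(21 + ((30 + 3*(√(-10) + 2)) + 2)) = -16*(21 + ((30 + 3*(I*√10 + 2)) + 2)) = -16*(21 + ((30 + 3*(2 + I*√10)) + 2)) = -16*(21 + ((30 + (6 + 3*I*√10)) + 2)) = -16*(21 + ((36 + 3*I*√10) + 2)) = -16*(21 + (38 + 3*I*√10)) = -16*(59 + 3*I*√10) = -944 - 48*I*√10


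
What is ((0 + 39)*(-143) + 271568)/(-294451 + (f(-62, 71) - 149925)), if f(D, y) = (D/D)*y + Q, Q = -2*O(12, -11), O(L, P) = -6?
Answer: -265991/444293 ≈ -0.59868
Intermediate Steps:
Q = 12 (Q = -2*(-6) = 12)
f(D, y) = 12 + y (f(D, y) = (D/D)*y + 12 = 1*y + 12 = y + 12 = 12 + y)
((0 + 39)*(-143) + 271568)/(-294451 + (f(-62, 71) - 149925)) = ((0 + 39)*(-143) + 271568)/(-294451 + ((12 + 71) - 149925)) = (39*(-143) + 271568)/(-294451 + (83 - 149925)) = (-5577 + 271568)/(-294451 - 149842) = 265991/(-444293) = 265991*(-1/444293) = -265991/444293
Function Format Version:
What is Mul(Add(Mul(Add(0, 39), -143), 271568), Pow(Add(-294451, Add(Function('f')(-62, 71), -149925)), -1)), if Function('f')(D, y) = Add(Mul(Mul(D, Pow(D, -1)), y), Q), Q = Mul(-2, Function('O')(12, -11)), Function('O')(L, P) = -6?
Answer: Rational(-265991, 444293) ≈ -0.59868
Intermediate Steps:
Q = 12 (Q = Mul(-2, -6) = 12)
Function('f')(D, y) = Add(12, y) (Function('f')(D, y) = Add(Mul(Mul(D, Pow(D, -1)), y), 12) = Add(Mul(1, y), 12) = Add(y, 12) = Add(12, y))
Mul(Add(Mul(Add(0, 39), -143), 271568), Pow(Add(-294451, Add(Function('f')(-62, 71), -149925)), -1)) = Mul(Add(Mul(Add(0, 39), -143), 271568), Pow(Add(-294451, Add(Add(12, 71), -149925)), -1)) = Mul(Add(Mul(39, -143), 271568), Pow(Add(-294451, Add(83, -149925)), -1)) = Mul(Add(-5577, 271568), Pow(Add(-294451, -149842), -1)) = Mul(265991, Pow(-444293, -1)) = Mul(265991, Rational(-1, 444293)) = Rational(-265991, 444293)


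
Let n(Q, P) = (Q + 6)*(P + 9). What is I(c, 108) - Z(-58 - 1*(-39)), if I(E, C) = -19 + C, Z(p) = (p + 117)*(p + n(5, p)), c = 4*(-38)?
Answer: 12731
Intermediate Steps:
c = -152
n(Q, P) = (6 + Q)*(9 + P)
Z(p) = (99 + 12*p)*(117 + p) (Z(p) = (p + 117)*(p + (54 + 6*p + 9*5 + p*5)) = (117 + p)*(p + (54 + 6*p + 45 + 5*p)) = (117 + p)*(p + (99 + 11*p)) = (117 + p)*(99 + 12*p) = (99 + 12*p)*(117 + p))
I(c, 108) - Z(-58 - 1*(-39)) = (-19 + 108) - (11583 + 12*(-58 - 1*(-39))**2 + 1503*(-58 - 1*(-39))) = 89 - (11583 + 12*(-58 + 39)**2 + 1503*(-58 + 39)) = 89 - (11583 + 12*(-19)**2 + 1503*(-19)) = 89 - (11583 + 12*361 - 28557) = 89 - (11583 + 4332 - 28557) = 89 - 1*(-12642) = 89 + 12642 = 12731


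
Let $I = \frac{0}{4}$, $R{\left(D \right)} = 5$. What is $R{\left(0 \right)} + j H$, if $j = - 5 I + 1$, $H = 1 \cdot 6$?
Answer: $11$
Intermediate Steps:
$I = 0$ ($I = 0 \cdot \frac{1}{4} = 0$)
$H = 6$
$j = 1$ ($j = \left(-5\right) 0 + 1 = 0 + 1 = 1$)
$R{\left(0 \right)} + j H = 5 + 1 \cdot 6 = 5 + 6 = 11$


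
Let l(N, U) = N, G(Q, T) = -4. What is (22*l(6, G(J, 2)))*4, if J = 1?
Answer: 528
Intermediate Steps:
(22*l(6, G(J, 2)))*4 = (22*6)*4 = 132*4 = 528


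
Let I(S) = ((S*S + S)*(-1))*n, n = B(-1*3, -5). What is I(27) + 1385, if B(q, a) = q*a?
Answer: -9955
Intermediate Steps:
B(q, a) = a*q
n = 15 (n = -(-5)*3 = -5*(-3) = 15)
I(S) = -15*S - 15*S**2 (I(S) = ((S*S + S)*(-1))*15 = ((S**2 + S)*(-1))*15 = ((S + S**2)*(-1))*15 = (-S - S**2)*15 = -15*S - 15*S**2)
I(27) + 1385 = -15*27*(1 + 27) + 1385 = -15*27*28 + 1385 = -11340 + 1385 = -9955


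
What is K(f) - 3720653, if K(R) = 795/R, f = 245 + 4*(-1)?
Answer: -896676578/241 ≈ -3.7206e+6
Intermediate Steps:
f = 241 (f = 245 - 4 = 241)
K(f) - 3720653 = 795/241 - 3720653 = -896676578/241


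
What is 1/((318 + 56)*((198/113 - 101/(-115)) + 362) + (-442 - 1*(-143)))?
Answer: 12995/1768265997 ≈ 7.3490e-6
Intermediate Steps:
1/((318 + 56)*((198/113 - 101/(-115)) + 362) + (-442 - 1*(-143))) = 1/(374*((198*(1/113) - 101*(-1/115)) + 362) + (-442 + 143)) = 1/(374*((198/113 + 101/115) + 362) - 299) = 1/(374*(34183/12995 + 362) - 299) = 1/(374*(4738373/12995) - 299) = 1/(1772151502/12995 - 299) = 1/(1768265997/12995) = 12995/1768265997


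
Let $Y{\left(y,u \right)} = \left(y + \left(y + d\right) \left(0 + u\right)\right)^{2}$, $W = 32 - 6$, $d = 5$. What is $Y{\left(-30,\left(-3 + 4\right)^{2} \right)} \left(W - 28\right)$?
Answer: $-6050$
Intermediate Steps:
$W = 26$
$Y{\left(y,u \right)} = \left(y + u \left(5 + y\right)\right)^{2}$ ($Y{\left(y,u \right)} = \left(y + \left(y + 5\right) \left(0 + u\right)\right)^{2} = \left(y + \left(5 + y\right) u\right)^{2} = \left(y + u \left(5 + y\right)\right)^{2}$)
$Y{\left(-30,\left(-3 + 4\right)^{2} \right)} \left(W - 28\right) = \left(-30 + 5 \left(-3 + 4\right)^{2} + \left(-3 + 4\right)^{2} \left(-30\right)\right)^{2} \left(26 - 28\right) = \left(-30 + 5 \cdot 1^{2} + 1^{2} \left(-30\right)\right)^{2} \left(-2\right) = \left(-30 + 5 \cdot 1 + 1 \left(-30\right)\right)^{2} \left(-2\right) = \left(-30 + 5 - 30\right)^{2} \left(-2\right) = \left(-55\right)^{2} \left(-2\right) = 3025 \left(-2\right) = -6050$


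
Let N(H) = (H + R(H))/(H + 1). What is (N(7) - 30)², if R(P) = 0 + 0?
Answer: 54289/64 ≈ 848.27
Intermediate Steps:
R(P) = 0
N(H) = H/(1 + H) (N(H) = (H + 0)/(H + 1) = H/(1 + H))
(N(7) - 30)² = (7/(1 + 7) - 30)² = (7/8 - 30)² = (-233/8)² = 54289/64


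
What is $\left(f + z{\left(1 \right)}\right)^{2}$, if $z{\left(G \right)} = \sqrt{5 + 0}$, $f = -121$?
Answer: $\left(121 - \sqrt{5}\right)^{2} \approx 14105.0$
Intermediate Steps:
$z{\left(G \right)} = \sqrt{5}$
$\left(f + z{\left(1 \right)}\right)^{2} = \left(-121 + \sqrt{5}\right)^{2}$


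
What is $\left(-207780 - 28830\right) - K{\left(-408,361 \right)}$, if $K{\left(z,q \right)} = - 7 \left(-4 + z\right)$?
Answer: $-239494$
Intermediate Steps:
$K{\left(z,q \right)} = 28 - 7 z$
$\left(-207780 - 28830\right) - K{\left(-408,361 \right)} = \left(-207780 - 28830\right) - \left(28 - -2856\right) = -236610 - \left(28 + 2856\right) = -236610 - 2884 = -239494$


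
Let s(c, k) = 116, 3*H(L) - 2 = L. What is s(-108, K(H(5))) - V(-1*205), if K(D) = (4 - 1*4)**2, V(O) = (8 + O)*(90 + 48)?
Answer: 27302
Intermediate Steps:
H(L) = 2/3 + L/3
V(O) = 1104 + 138*O (V(O) = (8 + O)*138 = 1104 + 138*O)
K(D) = 0 (K(D) = (4 - 4)**2 = 0**2 = 0)
s(-108, K(H(5))) - V(-1*205) = 116 - (1104 + 138*(-1*205)) = 116 - (1104 + 138*(-205)) = 116 - (1104 - 28290) = 116 - 1*(-27186) = 116 + 27186 = 27302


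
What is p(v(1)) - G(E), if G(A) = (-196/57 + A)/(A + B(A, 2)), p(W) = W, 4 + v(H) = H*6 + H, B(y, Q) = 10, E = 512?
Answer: 30137/14877 ≈ 2.0257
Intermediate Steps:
v(H) = -4 + 7*H (v(H) = -4 + (H*6 + H) = -4 + (6*H + H) = -4 + 7*H)
G(A) = (-196/57 + A)/(10 + A) (G(A) = (-196/57 + A)/(A + 10) = (-196*1/57 + A)/(10 + A) = (-196/57 + A)/(10 + A))
p(v(1)) - G(E) = (-4 + 7*1) - (-196/57 + 512)/(10 + 512) = (-4 + 7) - 28988/(522*57) = 3 - 28988/(522*57) = 3 - 1*14494/14877 = 3 - 14494/14877 = 30137/14877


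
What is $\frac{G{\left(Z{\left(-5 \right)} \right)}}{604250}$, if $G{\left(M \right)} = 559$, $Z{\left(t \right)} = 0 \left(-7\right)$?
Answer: $\frac{559}{604250} \approx 0.00092511$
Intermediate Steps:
$Z{\left(t \right)} = 0$
$\frac{G{\left(Z{\left(-5 \right)} \right)}}{604250} = \frac{559}{604250}$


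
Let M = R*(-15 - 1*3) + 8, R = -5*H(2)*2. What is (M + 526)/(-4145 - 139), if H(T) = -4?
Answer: 31/714 ≈ 0.043417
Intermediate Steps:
R = 40 (R = -5*(-4)*2 = 20*2 = 40)
M = -712 (M = 40*(-15 - 1*3) + 8 = 40*(-15 - 3) + 8 = 40*(-18) + 8 = -720 + 8 = -712)
(M + 526)/(-4145 - 139) = (-712 + 526)/(-4145 - 139) = -186/(-4284) = -186*(-1/4284) = 31/714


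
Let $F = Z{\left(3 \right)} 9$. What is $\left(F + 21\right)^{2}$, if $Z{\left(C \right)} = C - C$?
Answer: $441$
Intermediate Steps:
$Z{\left(C \right)} = 0$
$F = 0$ ($F = 0 \cdot 9 = 0$)
$\left(F + 21\right)^{2} = \left(0 + 21\right)^{2} = 21^{2} = 441$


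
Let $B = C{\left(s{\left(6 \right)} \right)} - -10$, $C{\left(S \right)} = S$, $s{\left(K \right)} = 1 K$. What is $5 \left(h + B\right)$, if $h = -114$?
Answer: $-490$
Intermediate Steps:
$s{\left(K \right)} = K$
$B = 16$ ($B = 6 - -10 = 6 + 10 = 16$)
$5 \left(h + B\right) = 5 \left(-114 + 16\right) = 5 \left(-98\right) = -490$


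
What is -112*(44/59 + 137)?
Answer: -910224/59 ≈ -15428.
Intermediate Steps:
-112*(44/59 + 137) = -112*8127/59 = -910224/59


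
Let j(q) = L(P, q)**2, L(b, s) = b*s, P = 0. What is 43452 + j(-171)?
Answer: 43452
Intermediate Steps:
j(q) = 0 (j(q) = (0*q)**2 = 0**2 = 0)
43452 + j(-171) = 43452 + 0 = 43452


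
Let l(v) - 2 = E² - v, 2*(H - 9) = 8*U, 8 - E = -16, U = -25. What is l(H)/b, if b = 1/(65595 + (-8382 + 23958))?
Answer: 54303399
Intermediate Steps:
b = 1/81171 (b = 1/(65595 + 15576) = 1/81171 ≈ 1.2320e-5)
E = 24 (E = 8 - 1*(-16) = 8 + 16 = 24)
H = -91 (H = 9 + (8*(-25))/2 = 9 + (½)*(-200) = 9 - 100 = -91)
l(v) = 578 - v (l(v) = 2 + (24² - v) = 2 + (576 - v) = 578 - v)
l(H)/b = (578 - 1*(-91))/(1/81171) = (578 + 91)*81171 = 669*81171 = 54303399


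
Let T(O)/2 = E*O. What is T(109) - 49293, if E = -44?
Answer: -58885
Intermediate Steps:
T(O) = -88*O (T(O) = 2*(-44*O) = -88*O)
T(109) - 49293 = -88*109 - 49293 = -9592 - 49293 = -58885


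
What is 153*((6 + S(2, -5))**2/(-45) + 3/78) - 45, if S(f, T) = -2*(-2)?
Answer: -9857/26 ≈ -379.12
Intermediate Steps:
S(f, T) = 4
153*((6 + S(2, -5))**2/(-45) + 3/78) - 45 = 153*((6 + 4)**2/(-45) + 3/78) - 45 = 153*(10**2*(-1/45) + 3*(1/78)) - 45 = 153*(100*(-1/45) + 1/26) - 45 = 153*(-20/9 + 1/26) - 45 = 153*(-511/234) - 45 = -8687/26 - 45 = -9857/26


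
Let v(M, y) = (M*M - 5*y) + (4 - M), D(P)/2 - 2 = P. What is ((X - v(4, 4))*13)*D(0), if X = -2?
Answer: 104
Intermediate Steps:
D(P) = 4 + 2*P
v(M, y) = 4 + M² - M - 5*y (v(M, y) = (M² - 5*y) + (4 - M) = 4 + M² - M - 5*y)
((X - v(4, 4))*13)*D(0) = ((-2 - (4 + 4² - 1*4 - 5*4))*13)*(4 + 2*0) = ((-2 - (4 + 16 - 4 - 20))*13)*(4 + 0) = ((-2 - 1*(-4))*13)*4 = ((-2 + 4)*13)*4 = (2*13)*4 = 26*4 = 104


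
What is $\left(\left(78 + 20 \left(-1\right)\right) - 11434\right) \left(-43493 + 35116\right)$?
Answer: $95296752$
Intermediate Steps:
$\left(\left(78 + 20 \left(-1\right)\right) - 11434\right) \left(-43493 + 35116\right) = \left(\left(78 - 20\right) - 11434\right) \left(-8377\right) = \left(58 - 11434\right) \left(-8377\right) = \left(-11376\right) \left(-8377\right) = 95296752$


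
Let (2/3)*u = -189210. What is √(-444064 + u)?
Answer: I*√727879 ≈ 853.16*I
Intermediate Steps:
u = -283815 (u = (3/2)*(-189210) = -283815)
√(-444064 + u) = √(-444064 - 283815) = √(-727879) = I*√727879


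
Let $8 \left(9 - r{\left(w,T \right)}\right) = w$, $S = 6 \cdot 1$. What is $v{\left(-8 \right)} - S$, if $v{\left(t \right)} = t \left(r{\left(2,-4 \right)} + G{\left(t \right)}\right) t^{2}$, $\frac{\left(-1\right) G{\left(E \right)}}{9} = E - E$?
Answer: $-4486$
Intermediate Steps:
$S = 6$
$G{\left(E \right)} = 0$ ($G{\left(E \right)} = - 9 \left(E - E\right) = \left(-9\right) 0 = 0$)
$r{\left(w,T \right)} = 9 - \frac{w}{8}$
$v{\left(t \right)} = \frac{35 t^{3}}{4}$ ($v{\left(t \right)} = t \left(\left(9 - \frac{1}{4}\right) + 0\right) t^{2} = t \left(\frac{35}{4} + 0\right) t^{2} = t \frac{35}{4} t^{2} = \frac{35 t}{4} t^{2} = \frac{35 t^{3}}{4}$)
$v{\left(-8 \right)} - S = \frac{35 \left(-8\right)^{3}}{4} - 6 = \frac{35}{4} \left(-512\right) - 6 = -4480 - 6 = -4486$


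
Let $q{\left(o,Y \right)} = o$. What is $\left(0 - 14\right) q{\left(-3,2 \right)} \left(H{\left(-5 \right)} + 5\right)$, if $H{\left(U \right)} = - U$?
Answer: $420$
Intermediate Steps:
$\left(0 - 14\right) q{\left(-3,2 \right)} \left(H{\left(-5 \right)} + 5\right) = \left(0 - 14\right) \left(- 3 \left(\left(-1\right) \left(-5\right) + 5\right)\right) = - 14 \left(- 3 \left(5 + 5\right)\right) = - 14 \left(\left(-3\right) 10\right) = \left(-14\right) \left(-30\right) = 420$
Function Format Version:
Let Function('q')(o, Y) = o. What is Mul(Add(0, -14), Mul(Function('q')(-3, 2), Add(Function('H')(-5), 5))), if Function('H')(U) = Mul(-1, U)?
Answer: 420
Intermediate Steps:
Mul(Add(0, -14), Mul(Function('q')(-3, 2), Add(Function('H')(-5), 5))) = Mul(Add(0, -14), Mul(-3, Add(Mul(-1, -5), 5))) = Mul(-14, Mul(-3, Add(5, 5))) = Mul(-14, Mul(-3, 10)) = Mul(-14, -30) = 420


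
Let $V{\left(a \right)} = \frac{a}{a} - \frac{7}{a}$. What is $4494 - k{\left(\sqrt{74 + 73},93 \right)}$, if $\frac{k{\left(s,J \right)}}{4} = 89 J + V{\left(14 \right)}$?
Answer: $-28616$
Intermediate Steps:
$V{\left(a \right)} = 1 - \frac{7}{a}$
$k{\left(s,J \right)} = 2 + 356 J$ ($k{\left(s,J \right)} = 4 \left(89 J + \frac{-7 + 14}{14}\right) = 4 \left(89 J + \frac{1}{14} \cdot 7\right) = 4 \left(89 J + \frac{1}{2}\right) = 4 \left(\frac{1}{2} + 89 J\right) = 2 + 356 J$)
$4494 - k{\left(\sqrt{74 + 73},93 \right)} = 4494 - \left(2 + 356 \cdot 93\right) = 4494 - \left(2 + 33108\right) = 4494 - 33110 = -28616$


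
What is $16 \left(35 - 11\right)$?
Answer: $384$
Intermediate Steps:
$16 \left(35 - 11\right) = 16 \cdot 24 = 384$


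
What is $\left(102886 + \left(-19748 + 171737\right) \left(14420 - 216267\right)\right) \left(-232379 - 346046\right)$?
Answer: $17745165549504725$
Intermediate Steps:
$\left(102886 + \left(-19748 + 171737\right) \left(14420 - 216267\right)\right) \left(-232379 - 346046\right) = \left(102886 + 151989 \left(-201847\right)\right) \left(-578425\right) = \left(102886 - 30678523683\right) \left(-578425\right) = \left(-30678420797\right) \left(-578425\right) = 17745165549504725$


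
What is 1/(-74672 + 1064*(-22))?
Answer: -1/98080 ≈ -1.0196e-5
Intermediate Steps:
1/(-74672 + 1064*(-22)) = 1/(-74672 - 23408) = 1/(-98080) = -1/98080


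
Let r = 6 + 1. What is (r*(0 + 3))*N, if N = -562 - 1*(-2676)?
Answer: 44394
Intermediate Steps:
N = 2114 (N = -562 + 2676 = 2114)
r = 7
(r*(0 + 3))*N = (7*(0 + 3))*2114 = (7*3)*2114 = 21*2114 = 44394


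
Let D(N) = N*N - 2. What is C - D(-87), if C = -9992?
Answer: -17559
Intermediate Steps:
D(N) = -2 + N**2 (D(N) = N**2 - 2 = -2 + N**2)
C - D(-87) = -9992 - (-2 + (-87)**2) = -9992 - (-2 + 7569) = -9992 - 1*7567 = -9992 - 7567 = -17559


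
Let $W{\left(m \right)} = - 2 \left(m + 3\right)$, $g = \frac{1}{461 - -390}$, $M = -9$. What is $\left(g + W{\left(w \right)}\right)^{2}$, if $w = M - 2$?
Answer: $\frac{185422689}{724201} \approx 256.04$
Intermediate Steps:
$g = \frac{1}{851}$ ($g = \frac{1}{461 + 390} = \frac{1}{851} \approx 0.0011751$)
$w = -11$ ($w = -9 - 2 = -11$)
$W{\left(m \right)} = -6 - 2 m$ ($W{\left(m \right)} = - 2 \left(3 + m\right) = -6 - 2 m$)
$\left(g + W{\left(w \right)}\right)^{2} = \left(\frac{1}{851} - -16\right)^{2} = \left(\frac{1}{851} + \left(-6 + 22\right)\right)^{2} = \left(\frac{1}{851} + 16\right)^{2} = \left(\frac{13617}{851}\right)^{2} = \frac{185422689}{724201}$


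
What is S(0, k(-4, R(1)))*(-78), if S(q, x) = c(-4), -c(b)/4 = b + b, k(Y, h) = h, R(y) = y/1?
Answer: -2496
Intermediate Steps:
R(y) = y (R(y) = y*1 = y)
c(b) = -8*b (c(b) = -4*(b + b) = -8*b)
S(q, x) = 32 (S(q, x) = -8*(-4) = 32)
S(0, k(-4, R(1)))*(-78) = 32*(-78) = -2496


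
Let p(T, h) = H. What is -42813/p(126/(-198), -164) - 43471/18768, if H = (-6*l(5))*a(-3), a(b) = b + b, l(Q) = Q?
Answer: -22537199/93840 ≈ -240.17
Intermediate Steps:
a(b) = 2*b
H = 180 (H = (-6*5)*(2*(-3)) = -30*(-6) = 180)
p(T, h) = 180
-42813/p(126/(-198), -164) - 43471/18768 = -42813/180 - 43471/18768 = -42813*1/180 - 43471*1/18768 = -4757/20 - 43471/18768 = -22537199/93840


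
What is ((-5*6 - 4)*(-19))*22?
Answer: 14212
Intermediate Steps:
((-5*6 - 4)*(-19))*22 = ((-30 - 4)*(-19))*22 = -34*(-19)*22 = 646*22 = 14212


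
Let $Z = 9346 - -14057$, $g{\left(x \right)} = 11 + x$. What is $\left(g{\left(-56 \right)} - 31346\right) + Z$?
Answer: $-7988$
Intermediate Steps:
$Z = 23403$ ($Z = 9346 + 14057 = 23403$)
$\left(g{\left(-56 \right)} - 31346\right) + Z = \left(\left(11 - 56\right) - 31346\right) + 23403 = \left(-45 - 31346\right) + 23403 = -31391 + 23403 = -7988$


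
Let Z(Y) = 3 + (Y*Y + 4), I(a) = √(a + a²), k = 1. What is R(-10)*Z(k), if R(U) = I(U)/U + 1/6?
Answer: 4/3 - 12*√10/5 ≈ -6.2561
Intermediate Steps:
Z(Y) = 7 + Y² (Z(Y) = 3 + (Y² + 4) = 3 + (4 + Y²) = 7 + Y²)
R(U) = ⅙ + √(U*(1 + U))/U (R(U) = √(U*(1 + U))/U + 1/6 = √(U*(1 + U))/U + 1*(⅙) = √(U*(1 + U))/U + ⅙ = ⅙ + √(U*(1 + U))/U)
R(-10)*Z(k) = ((√(-10*(1 - 10)) + (⅙)*(-10))/(-10))*(7 + 1²) = (-(√(-10*(-9)) - 5/3)/10)*(7 + 1) = -(√90 - 5/3)/10*8 = -(3*√10 - 5/3)/10*8 = -(-5/3 + 3*√10)/10*8 = (⅙ - 3*√10/10)*8 = 4/3 - 12*√10/5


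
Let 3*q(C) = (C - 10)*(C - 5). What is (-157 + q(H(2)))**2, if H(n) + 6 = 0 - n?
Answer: 6241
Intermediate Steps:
H(n) = -6 - n (H(n) = -6 + (0 - n) = -6 - n)
q(C) = (-10 + C)*(-5 + C)/3 (q(C) = ((C - 10)*(C - 5))/3 = ((-10 + C)*(-5 + C))/3 = (-10 + C)*(-5 + C)/3)
(-157 + q(H(2)))**2 = (-157 + (50/3 - 5*(-6 - 1*2) + (-6 - 1*2)**2/3))**2 = (-157 + (50/3 - 5*(-6 - 2) + (-6 - 2)**2/3))**2 = (-157 + (50/3 - 5*(-8) + (1/3)*(-8)**2))**2 = (-157 + (50/3 + 40 + (1/3)*64))**2 = (-157 + (50/3 + 40 + 64/3))**2 = (-157 + 78)**2 = (-79)**2 = 6241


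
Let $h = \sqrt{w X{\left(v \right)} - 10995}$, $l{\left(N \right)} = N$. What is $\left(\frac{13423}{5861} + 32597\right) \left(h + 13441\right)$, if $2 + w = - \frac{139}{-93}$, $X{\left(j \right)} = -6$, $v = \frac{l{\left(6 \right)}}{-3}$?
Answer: $\frac{2568097138040}{5861} + \frac{191064440 i \sqrt{10563281}}{181691} \approx 4.3817 \cdot 10^{8} + 3.4178 \cdot 10^{6} i$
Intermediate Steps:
$v = -2$ ($v = \frac{6}{-3} = 6 \left(- \frac{1}{3}\right) = -2$)
$w = - \frac{47}{93}$ ($w = -2 - \frac{139}{-93} = -2 - - \frac{139}{93} = -2 + \frac{139}{93} = - \frac{47}{93} \approx -0.50538$)
$h = \frac{i \sqrt{10563281}}{31}$ ($h = \sqrt{\left(- \frac{47}{93}\right) \left(-6\right) - 10995} = \sqrt{\frac{94}{31} - 10995} = \sqrt{- \frac{340751}{31}} = \frac{i \sqrt{10563281}}{31} \approx 104.84 i$)
$\left(\frac{13423}{5861} + 32597\right) \left(h + 13441\right) = \left(\frac{13423}{5861} + 32597\right) \left(\frac{i \sqrt{10563281}}{31} + 13441\right) = \left(13423 \cdot \frac{1}{5861} + 32597\right) \left(13441 + \frac{i \sqrt{10563281}}{31}\right) = \left(\frac{13423}{5861} + 32597\right) \left(13441 + \frac{i \sqrt{10563281}}{31}\right) = \frac{191064440 \left(13441 + \frac{i \sqrt{10563281}}{31}\right)}{5861} = \frac{2568097138040}{5861} + \frac{191064440 i \sqrt{10563281}}{181691}$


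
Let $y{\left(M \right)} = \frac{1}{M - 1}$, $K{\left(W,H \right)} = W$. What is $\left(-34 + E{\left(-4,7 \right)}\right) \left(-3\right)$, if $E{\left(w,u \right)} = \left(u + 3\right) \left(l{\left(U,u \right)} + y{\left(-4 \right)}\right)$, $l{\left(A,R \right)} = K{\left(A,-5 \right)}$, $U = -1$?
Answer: $138$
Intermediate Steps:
$l{\left(A,R \right)} = A$
$y{\left(M \right)} = \frac{1}{-1 + M}$
$E{\left(w,u \right)} = - \frac{18}{5} - \frac{6 u}{5}$ ($E{\left(w,u \right)} = \left(u + 3\right) \left(-1 + \frac{1}{-1 - 4}\right) = \left(3 + u\right) \left(-1 + \frac{1}{-5}\right) = \left(3 + u\right) \left(-1 - \frac{1}{5}\right) = \left(3 + u\right) \left(- \frac{6}{5}\right) = - \frac{18}{5} - \frac{6 u}{5}$)
$\left(-34 + E{\left(-4,7 \right)}\right) \left(-3\right) = \left(-34 - 12\right) \left(-3\right) = \left(-46\right) \left(-3\right) = 138$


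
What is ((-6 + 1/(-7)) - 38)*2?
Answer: -618/7 ≈ -88.286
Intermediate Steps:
((-6 + 1/(-7)) - 38)*2 = ((-6 - ⅐) - 38)*2 = (-43/7 - 38)*2 = -309/7*2 = -618/7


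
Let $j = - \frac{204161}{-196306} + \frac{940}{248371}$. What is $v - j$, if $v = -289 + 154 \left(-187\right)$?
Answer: $- \frac{1418237534878133}{48756717526} \approx -29088.0$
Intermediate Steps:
$j = \frac{50892199371}{48756717526}$ ($j = \left(-204161\right) \left(- \frac{1}{196306}\right) + 940 \cdot \frac{1}{248371} = \frac{204161}{196306} + \frac{940}{248371} = \frac{50892199371}{48756717526} \approx 1.0438$)
$v = -29087$ ($v = -289 - 28798 = -29087$)
$v - j = -29087 - \frac{50892199371}{48756717526} = - \frac{1418237534878133}{48756717526}$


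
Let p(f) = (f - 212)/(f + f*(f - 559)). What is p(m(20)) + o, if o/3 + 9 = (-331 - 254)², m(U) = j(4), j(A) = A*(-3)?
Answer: 877784012/855 ≈ 1.0266e+6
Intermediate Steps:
j(A) = -3*A
m(U) = -12 (m(U) = -3*4 = -12)
p(f) = (-212 + f)/(f + f*(-559 + f))
o = 1026648 (o = -27 + 3*(-331 - 254)² = -27 + 3*(-585)² = -27 + 3*342225 = -27 + 1026675 = 1026648)
p(m(20)) + o = (-212 - 12)/((-12)*(-558 - 12)) + 1026648 = -1/12*(-224)/(-570) + 1026648 = -1/12*(-1/570)*(-224) + 1026648 = -28/855 + 1026648 = 877784012/855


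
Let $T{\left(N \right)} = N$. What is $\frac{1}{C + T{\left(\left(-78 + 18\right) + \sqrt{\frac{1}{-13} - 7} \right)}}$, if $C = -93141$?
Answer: $- \frac{1211613}{112923543305} - \frac{2 i \sqrt{299}}{112923543305} \approx -1.073 \cdot 10^{-5} - 3.0625 \cdot 10^{-10} i$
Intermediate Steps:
$\frac{1}{C + T{\left(\left(-78 + 18\right) + \sqrt{\frac{1}{-13} - 7} \right)}} = \frac{1}{-93141 + \left(\left(-78 + 18\right) + \sqrt{\frac{1}{-13} - 7}\right)} = \frac{1}{-93141 - \left(60 - \sqrt{- \frac{1}{13} - 7}\right)} = \frac{1}{-93141 - \left(60 - \sqrt{- \frac{92}{13}}\right)} = \frac{1}{-93141 - \left(60 - \frac{2 i \sqrt{299}}{13}\right)} = \frac{1}{-93201 + \frac{2 i \sqrt{299}}{13}}$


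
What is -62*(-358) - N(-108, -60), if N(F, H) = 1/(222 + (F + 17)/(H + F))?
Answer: 118548812/5341 ≈ 22196.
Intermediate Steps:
N(F, H) = 1/(222 + (17 + F)/(F + H))
-62*(-358) - N(-108, -60) = -62*(-358) - (-108 - 60)/(17 + 222*(-60) + 223*(-108)) = 22196 - (-168)/(17 - 13320 - 24084) = 22196 - (-168)/(-37387) = 22196 - (-1)*(-168)/37387 = 22196 - 1*24/5341 = 22196 - 24/5341 = 118548812/5341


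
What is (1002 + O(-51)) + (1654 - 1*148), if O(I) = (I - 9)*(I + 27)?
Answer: 3948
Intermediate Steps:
O(I) = (-9 + I)*(27 + I)
(1002 + O(-51)) + (1654 - 1*148) = (1002 + (-243 + (-51)² + 18*(-51))) + (1654 - 1*148) = (1002 + (-243 + 2601 - 918)) + (1654 - 148) = (1002 + 1440) + 1506 = 2442 + 1506 = 3948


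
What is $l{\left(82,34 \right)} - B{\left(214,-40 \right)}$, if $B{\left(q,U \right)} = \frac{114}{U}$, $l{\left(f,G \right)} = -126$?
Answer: $- \frac{2463}{20} \approx -123.15$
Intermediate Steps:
$l{\left(82,34 \right)} - B{\left(214,-40 \right)} = -126 - \frac{114}{-40} = -126 - 114 \left(- \frac{1}{40}\right) = -126 - - \frac{57}{20} = -126 + \frac{57}{20} = - \frac{2463}{20}$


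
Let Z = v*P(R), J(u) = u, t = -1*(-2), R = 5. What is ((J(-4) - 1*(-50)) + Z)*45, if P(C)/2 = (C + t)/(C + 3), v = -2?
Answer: 3825/2 ≈ 1912.5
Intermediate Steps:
t = 2
P(C) = 2*(2 + C)/(3 + C) (P(C) = 2*((C + 2)/(C + 3)) = 2*((2 + C)/(3 + C)) = 2*(2 + C)/(3 + C))
Z = -7/2 (Z = -4*(2 + 5)/(3 + 5) = -4*7/8 = -2*7/4 = -7/2 ≈ -3.5000)
((J(-4) - 1*(-50)) + Z)*45 = ((-4 - 1*(-50)) - 7/2)*45 = ((-4 + 50) - 7/2)*45 = (46 - 7/2)*45 = (85/2)*45 = 3825/2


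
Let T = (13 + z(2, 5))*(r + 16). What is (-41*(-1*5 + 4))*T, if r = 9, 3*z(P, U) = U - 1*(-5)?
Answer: 50225/3 ≈ 16742.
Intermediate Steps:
z(P, U) = 5/3 + U/3 (z(P, U) = (U - 1*(-5))/3 = (U + 5)/3 = (5 + U)/3 = 5/3 + U/3)
T = 1225/3 (T = (13 + (5/3 + (1/3)*5))*(9 + 16) = (13 + (5/3 + 5/3))*25 = (13 + 10/3)*25 = (49/3)*25 = 1225/3 ≈ 408.33)
(-41*(-1*5 + 4))*T = -41*(-1*5 + 4)*(1225/3) = -41*(-5 + 4)*(1225/3) = -41*(-1)*(1225/3) = 41*(1225/3) = 50225/3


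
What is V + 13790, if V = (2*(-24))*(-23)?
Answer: 14894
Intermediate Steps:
V = 1104 (V = -48*(-23) = 1104)
V + 13790 = 1104 + 13790 = 14894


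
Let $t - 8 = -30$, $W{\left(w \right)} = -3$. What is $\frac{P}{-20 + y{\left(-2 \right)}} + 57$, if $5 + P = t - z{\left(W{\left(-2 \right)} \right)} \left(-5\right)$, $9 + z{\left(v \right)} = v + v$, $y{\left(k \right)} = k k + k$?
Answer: $\frac{188}{3} \approx 62.667$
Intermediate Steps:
$y{\left(k \right)} = k + k^{2}$ ($y{\left(k \right)} = k^{2} + k = k + k^{2}$)
$z{\left(v \right)} = -9 + 2 v$ ($z{\left(v \right)} = -9 + \left(v + v\right) = -9 + 2 v$)
$t = -22$ ($t = 8 - 30 = -22$)
$P = -102$ ($P = -5 - \left(22 + \left(-9 + 2 \left(-3\right)\right) \left(-5\right)\right) = -5 - \left(22 + \left(-9 - 6\right) \left(-5\right)\right) = -5 - \left(22 - -75\right) = -5 - 97 = -102$)
$\frac{P}{-20 + y{\left(-2 \right)}} + 57 = \frac{1}{-20 - 2 \left(1 - 2\right)} \left(-102\right) + 57 = \frac{1}{-20 - -2} \left(-102\right) + 57 = \frac{1}{-20 + 2} \left(-102\right) + 57 = \frac{1}{-18} \left(-102\right) + 57 = \left(- \frac{1}{18}\right) \left(-102\right) + 57 = \frac{17}{3} + 57 = \frac{188}{3}$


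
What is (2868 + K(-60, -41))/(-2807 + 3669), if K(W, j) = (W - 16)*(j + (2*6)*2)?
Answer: 2080/431 ≈ 4.8260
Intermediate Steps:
K(W, j) = (-16 + W)*(24 + j) (K(W, j) = (-16 + W)*(j + 12*2) = (-16 + W)*(j + 24) = (-16 + W)*(24 + j))
(2868 + K(-60, -41))/(-2807 + 3669) = (2868 + (-384 - 16*(-41) + 24*(-60) - 60*(-41)))/(-2807 + 3669) = (2868 + (-384 + 656 - 1440 + 2460))/862 = (2868 + 1292)*(1/862) = 4160*(1/862) = 2080/431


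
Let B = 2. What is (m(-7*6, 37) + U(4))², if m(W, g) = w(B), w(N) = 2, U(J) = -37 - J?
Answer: 1521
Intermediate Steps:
m(W, g) = 2
(m(-7*6, 37) + U(4))² = (2 + (-37 - 1*4))² = (2 + (-37 - 4))² = (2 - 41)² = (-39)² = 1521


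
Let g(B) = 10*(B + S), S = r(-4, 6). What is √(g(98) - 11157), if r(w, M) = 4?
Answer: I*√10137 ≈ 100.68*I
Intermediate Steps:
S = 4
g(B) = 40 + 10*B (g(B) = 10*(B + 4) = 10*(4 + B) = 40 + 10*B)
√(g(98) - 11157) = √((40 + 10*98) - 11157) = √((40 + 980) - 11157) = √(1020 - 11157) = √(-10137) = I*√10137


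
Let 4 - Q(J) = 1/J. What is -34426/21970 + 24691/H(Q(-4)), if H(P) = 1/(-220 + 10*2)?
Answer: -54246144213/10985 ≈ -4.9382e+6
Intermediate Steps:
Q(J) = 4 - 1/J
H(P) = -1/200 (H(P) = 1/(-220 + 20) = 1/(-200) = -1/200)
-34426/21970 + 24691/H(Q(-4)) = -34426/21970 + 24691/(-1/200) = -34426*1/21970 + 24691*(-200) = -17213/10985 - 4938200 = -54246144213/10985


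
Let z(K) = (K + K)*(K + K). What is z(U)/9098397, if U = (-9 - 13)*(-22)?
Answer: 85184/827127 ≈ 0.10299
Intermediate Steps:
U = 484 (U = -22*(-22) = 484)
z(K) = 4*K**2 (z(K) = (2*K)*(2*K) = 4*K**2)
z(U)/9098397 = (4*484**2)/9098397 = (4*234256)*(1/9098397) = 937024*(1/9098397) = 85184/827127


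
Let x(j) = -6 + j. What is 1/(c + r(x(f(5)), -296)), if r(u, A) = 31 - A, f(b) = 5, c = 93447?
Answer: 1/93774 ≈ 1.0664e-5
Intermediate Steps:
1/(c + r(x(f(5)), -296)) = 1/(93447 + (31 - 1*(-296))) = 1/(93447 + (31 + 296)) = 1/(93447 + 327) = 1/93774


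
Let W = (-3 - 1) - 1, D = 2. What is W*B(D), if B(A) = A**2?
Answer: -20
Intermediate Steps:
W = -5 (W = -4 - 1 = -5)
W*B(D) = -5*2**2 = -5*4 = -20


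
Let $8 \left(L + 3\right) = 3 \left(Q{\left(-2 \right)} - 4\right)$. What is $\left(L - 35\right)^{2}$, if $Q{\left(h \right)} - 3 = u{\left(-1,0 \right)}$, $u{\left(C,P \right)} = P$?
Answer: $\frac{94249}{64} \approx 1472.6$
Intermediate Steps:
$Q{\left(h \right)} = 3$ ($Q{\left(h \right)} = 3 + 0 = 3$)
$L = - \frac{27}{8}$ ($L = -3 + \frac{3 \left(3 - 4\right)}{8} = -3 + \frac{3 \left(-1\right)}{8} = -3 + \frac{1}{8} \left(-3\right) = -3 - \frac{3}{8} = - \frac{27}{8} \approx -3.375$)
$\left(L - 35\right)^{2} = \left(- \frac{27}{8} - 35\right)^{2} = \left(- \frac{307}{8}\right)^{2} = \frac{94249}{64}$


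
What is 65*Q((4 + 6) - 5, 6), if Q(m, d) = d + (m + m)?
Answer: 1040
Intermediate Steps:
Q(m, d) = d + 2*m
65*Q((4 + 6) - 5, 6) = 65*(6 + 2*((4 + 6) - 5)) = 65*(6 + 2*(10 - 5)) = 65*(6 + 2*5) = 65*(6 + 10) = 65*16 = 1040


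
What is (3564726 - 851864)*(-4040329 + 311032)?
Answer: -10117068118014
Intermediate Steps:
(3564726 - 851864)*(-4040329 + 311032) = 2712862*(-3729297) = -10117068118014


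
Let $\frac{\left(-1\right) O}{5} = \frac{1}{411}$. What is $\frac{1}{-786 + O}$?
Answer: $- \frac{411}{323051} \approx -0.0012722$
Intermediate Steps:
$O = - \frac{5}{411} \approx -0.012165$
$\frac{1}{-786 + O} = \frac{1}{-786 - \frac{5}{411}} = \frac{1}{- \frac{323051}{411}} = - \frac{411}{323051}$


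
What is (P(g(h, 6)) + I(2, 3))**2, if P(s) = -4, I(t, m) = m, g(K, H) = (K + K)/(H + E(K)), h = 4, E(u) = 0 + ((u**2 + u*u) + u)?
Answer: 1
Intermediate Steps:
E(u) = u + 2*u**2 (E(u) = 0 + ((u**2 + u**2) + u) = 0 + (2*u**2 + u) = 0 + (u + 2*u**2) = u + 2*u**2)
g(K, H) = 2*K/(H + K*(1 + 2*K)) (g(K, H) = (K + K)/(H + K*(1 + 2*K)) = (2*K)/(H + K*(1 + 2*K)) = 2*K/(H + K*(1 + 2*K)))
(P(g(h, 6)) + I(2, 3))**2 = (-4 + 3)**2 = (-1)**2 = 1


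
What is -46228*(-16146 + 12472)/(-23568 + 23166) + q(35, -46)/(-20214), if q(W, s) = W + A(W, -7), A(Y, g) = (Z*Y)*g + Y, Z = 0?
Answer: -286098298829/677169 ≈ -4.2249e+5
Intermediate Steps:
A(Y, g) = Y (A(Y, g) = (0*Y)*g + Y = 0*g + Y = 0 + Y = Y)
q(W, s) = 2*W (q(W, s) = W + W = 2*W)
-46228*(-16146 + 12472)/(-23568 + 23166) + q(35, -46)/(-20214) = -46228*(-16146 + 12472)/(-23568 + 23166) + (2*35)/(-20214) = -46228/((-402/(-3674))) + 70*(-1/20214) = -46228/((-402*(-1/3674))) - 35/10107 = -46228/201/1837 - 35/10107 = -46228*1837/201 - 35/10107 = -84920836/201 - 35/10107 = -286098298829/677169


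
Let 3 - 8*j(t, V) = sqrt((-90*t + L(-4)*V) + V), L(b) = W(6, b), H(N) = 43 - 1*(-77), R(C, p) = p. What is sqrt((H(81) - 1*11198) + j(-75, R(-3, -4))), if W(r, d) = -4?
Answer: sqrt(-177242 - 14*sqrt(138))/4 ≈ 105.3*I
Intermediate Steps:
H(N) = 120 (H(N) = 43 + 77 = 120)
L(b) = -4
j(t, V) = 3/8 - sqrt(-90*t - 3*V)/8 (j(t, V) = 3/8 - sqrt((-90*t - 4*V) + V)/8 = 3/8 - sqrt(-90*t - 3*V)/8)
sqrt((H(81) - 1*11198) + j(-75, R(-3, -4))) = sqrt((120 - 1*11198) + (3/8 - sqrt(-90*(-75) - 3*(-4))/8)) = sqrt((120 - 11198) + (3/8 - sqrt(6750 + 12)/8)) = sqrt(-11078 + (3/8 - 7*sqrt(138)/8)) = sqrt(-88621/8 - 7*sqrt(138)/8)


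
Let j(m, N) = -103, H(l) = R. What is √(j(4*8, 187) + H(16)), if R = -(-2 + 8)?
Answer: I*√109 ≈ 10.44*I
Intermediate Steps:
R = -6 (R = -1*6 = -6)
H(l) = -6
√(j(4*8, 187) + H(16)) = √(-103 - 6) = √(-109) = I*√109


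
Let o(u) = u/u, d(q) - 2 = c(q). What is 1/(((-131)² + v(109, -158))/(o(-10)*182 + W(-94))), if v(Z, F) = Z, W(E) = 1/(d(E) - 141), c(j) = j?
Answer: 771/73162 ≈ 0.010538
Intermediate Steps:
d(q) = 2 + q
o(u) = 1
W(E) = 1/(-139 + E) (W(E) = 1/((2 + E) - 141) = 1/(-139 + E))
1/(((-131)² + v(109, -158))/(o(-10)*182 + W(-94))) = 1/(((-131)² + 109)/(1*182 + 1/(-139 - 94))) = 1/((17161 + 109)/(182 + 1/(-233))) = 1/(17270/(182 - 1/233)) = 1/(17270/(42405/233)) = 1/(17270*(233/42405)) = 1/(73162/771) = 771/73162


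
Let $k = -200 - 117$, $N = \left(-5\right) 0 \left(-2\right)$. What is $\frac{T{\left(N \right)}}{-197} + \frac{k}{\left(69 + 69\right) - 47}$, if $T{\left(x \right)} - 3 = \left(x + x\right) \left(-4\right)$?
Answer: $- \frac{62722}{17927} \approx -3.4987$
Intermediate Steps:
$N = 0$ ($N = 0 \left(-2\right) = 0$)
$T{\left(x \right)} = 3 - 8 x$ ($T{\left(x \right)} = 3 + \left(x + x\right) \left(-4\right) = 3 + 2 x \left(-4\right) = 3 - 8 x$)
$k = -317$ ($k = -200 - 117 = -317$)
$\frac{T{\left(N \right)}}{-197} + \frac{k}{\left(69 + 69\right) - 47} = \frac{3 - 0}{-197} - \frac{317}{\left(69 + 69\right) - 47} = \left(3 + 0\right) \left(- \frac{1}{197}\right) - \frac{317}{138 - 47} = 3 \left(- \frac{1}{197}\right) - \frac{317}{91} = - \frac{3}{197} - \frac{317}{91} = - \frac{62722}{17927}$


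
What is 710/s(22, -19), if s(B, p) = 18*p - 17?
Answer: -710/359 ≈ -1.9777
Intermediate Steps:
s(B, p) = -17 + 18*p
710/s(22, -19) = 710/(-17 + 18*(-19)) = 710/(-17 - 342) = 710/(-359) = 710*(-1/359) = -710/359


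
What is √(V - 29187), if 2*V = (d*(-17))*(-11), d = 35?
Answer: I*√103658/2 ≈ 160.98*I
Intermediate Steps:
V = 6545/2 (V = ((35*(-17))*(-11))/2 = (-595*(-11))/2 = (½)*6545 = 6545/2 ≈ 3272.5)
√(V - 29187) = √(6545/2 - 29187) = √(-51829/2) = I*√103658/2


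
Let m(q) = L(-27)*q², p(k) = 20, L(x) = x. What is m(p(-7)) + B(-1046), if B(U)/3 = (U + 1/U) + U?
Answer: -17861499/1046 ≈ -17076.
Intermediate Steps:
m(q) = -27*q²
B(U) = 3/U + 6*U (B(U) = 3*((U + 1/U) + U) = 3*(1/U + 2*U) = 3/U + 6*U)
m(p(-7)) + B(-1046) = -27*20² + (3/(-1046) + 6*(-1046)) = -27*400 + (3*(-1/1046) - 6276) = -10800 + (-3/1046 - 6276) = -10800 - 6564699/1046 = -17861499/1046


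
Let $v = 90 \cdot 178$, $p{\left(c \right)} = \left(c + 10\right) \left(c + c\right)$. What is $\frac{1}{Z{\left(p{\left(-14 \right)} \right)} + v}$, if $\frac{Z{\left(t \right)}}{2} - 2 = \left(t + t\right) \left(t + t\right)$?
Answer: $\frac{1}{116376} \approx 8.5928 \cdot 10^{-6}$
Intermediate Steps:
$p{\left(c \right)} = 2 c \left(10 + c\right)$ ($p{\left(c \right)} = \left(10 + c\right) 2 c = 2 c \left(10 + c\right)$)
$Z{\left(t \right)} = 4 + 8 t^{2}$ ($Z{\left(t \right)} = 4 + 2 \left(t + t\right) \left(t + t\right) = 4 + 2 \cdot 2 t 2 t = 4 + 2 \cdot 4 t^{2} = 4 + 8 t^{2}$)
$v = 16020$
$\frac{1}{Z{\left(p{\left(-14 \right)} \right)} + v} = \frac{1}{\left(4 + 8 \left(2 \left(-14\right) \left(10 - 14\right)\right)^{2}\right) + 16020} = \frac{1}{\left(4 + 8 \left(2 \left(-14\right) \left(-4\right)\right)^{2}\right) + 16020} = \frac{1}{\left(4 + 8 \cdot 112^{2}\right) + 16020} = \frac{1}{\left(4 + 8 \cdot 12544\right) + 16020} = \frac{1}{\left(4 + 100352\right) + 16020} = \frac{1}{100356 + 16020} = \frac{1}{116376}$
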